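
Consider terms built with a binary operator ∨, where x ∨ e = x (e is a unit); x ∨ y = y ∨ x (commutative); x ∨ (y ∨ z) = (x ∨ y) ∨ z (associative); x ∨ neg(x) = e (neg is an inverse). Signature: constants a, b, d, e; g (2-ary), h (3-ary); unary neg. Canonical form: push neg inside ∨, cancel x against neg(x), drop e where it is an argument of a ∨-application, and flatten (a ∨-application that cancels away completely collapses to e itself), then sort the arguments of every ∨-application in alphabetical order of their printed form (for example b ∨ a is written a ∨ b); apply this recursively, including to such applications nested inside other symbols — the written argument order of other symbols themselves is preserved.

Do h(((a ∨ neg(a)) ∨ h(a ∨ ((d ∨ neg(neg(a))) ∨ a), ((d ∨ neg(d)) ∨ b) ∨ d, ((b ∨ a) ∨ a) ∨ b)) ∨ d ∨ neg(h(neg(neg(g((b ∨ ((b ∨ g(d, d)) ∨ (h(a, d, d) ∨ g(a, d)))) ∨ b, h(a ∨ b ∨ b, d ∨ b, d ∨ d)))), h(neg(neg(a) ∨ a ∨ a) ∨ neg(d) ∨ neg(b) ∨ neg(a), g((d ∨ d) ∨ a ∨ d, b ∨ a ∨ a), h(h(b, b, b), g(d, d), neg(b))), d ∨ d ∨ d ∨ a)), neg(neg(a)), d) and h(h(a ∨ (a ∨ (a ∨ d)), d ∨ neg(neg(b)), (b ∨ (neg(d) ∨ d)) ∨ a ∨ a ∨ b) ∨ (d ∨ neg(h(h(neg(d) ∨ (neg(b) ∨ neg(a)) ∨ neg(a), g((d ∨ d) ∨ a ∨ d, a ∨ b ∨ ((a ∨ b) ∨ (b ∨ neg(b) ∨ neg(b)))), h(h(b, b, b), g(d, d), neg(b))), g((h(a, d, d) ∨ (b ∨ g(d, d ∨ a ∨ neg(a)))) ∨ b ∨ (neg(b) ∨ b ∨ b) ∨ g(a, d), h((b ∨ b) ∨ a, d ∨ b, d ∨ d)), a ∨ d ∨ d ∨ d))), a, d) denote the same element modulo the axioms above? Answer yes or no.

Left:  h(((a ∨ neg(a)) ∨ h(a ∨ ((d ∨ neg(neg(a))) ∨ a), ((d ∨ neg(d)) ∨ b) ∨ d, ((b ∨ a) ∨ a) ∨ b)) ∨ d ∨ neg(h(neg(neg(g((b ∨ ((b ∨ g(d, d)) ∨ (h(a, d, d) ∨ g(a, d)))) ∨ b, h(a ∨ b ∨ b, d ∨ b, d ∨ d)))), h(neg(neg(a) ∨ a ∨ a) ∨ neg(d) ∨ neg(b) ∨ neg(a), g((d ∨ d) ∨ a ∨ d, b ∨ a ∨ a), h(h(b, b, b), g(d, d), neg(b))), d ∨ d ∨ d ∨ a)), neg(neg(a)), d)
  Work inside:  ((a ∨ neg(a)) ∨ h(a ∨ ((d ∨ neg(neg(a))) ∨ a), ((d ∨ neg(d)) ∨ b) ∨ d, ((b ∨ a) ∨ a) ∨ b)) ∨ d ∨ neg(h(neg(neg(g((b ∨ ((b ∨ g(d, d)) ∨ (h(a, d, d) ∨ g(a, d)))) ∨ b, h(a ∨ b ∨ b, d ∨ b, d ∨ d)))), h(neg(neg(a) ∨ a ∨ a) ∨ neg(d) ∨ neg(b) ∨ neg(a), g((d ∨ d) ∨ a ∨ d, b ∨ a ∨ a), h(h(b, b, b), g(d, d), neg(b))), d ∨ d ∨ d ∨ a))
  Push neg inside:  distribute neg over ∨ and collapse double neg
  Cancel:  a cancels
  Collect:  h(a ∨ a ∨ a ∨ d, b ∨ d, a ∨ a ∨ b ∨ b) ∨ d ∨ neg(h(g(b ∨ b ∨ b ∨ g(a, d) ∨ g(d, d) ∨ h(a, d, d), h(a ∨ b ∨ b, b ∨ d, d ∨ d)), h(neg(a) ∨ neg(a) ∨ neg(b) ∨ neg(d), g(a ∨ d ∨ d ∨ d, a ∨ a ∨ b), h(h(b, b, b), g(d, d), neg(b))), a ∨ d ∨ d ∨ d))
  Sort arguments:  d ∨ h(a ∨ a ∨ a ∨ d, b ∨ d, a ∨ a ∨ b ∨ b) ∨ neg(h(g(b ∨ b ∨ b ∨ g(a, d) ∨ g(d, d) ∨ h(a, d, d), h(a ∨ b ∨ b, b ∨ d, d ∨ d)), h(neg(a) ∨ neg(a) ∨ neg(b) ∨ neg(d), g(a ∨ d ∨ d ∨ d, a ∨ a ∨ b), h(h(b, b, b), g(d, d), neg(b))), a ∨ d ∨ d ∨ d))
  Put back:  h(d ∨ h(a ∨ a ∨ a ∨ d, b ∨ d, a ∨ a ∨ b ∨ b) ∨ neg(h(g(b ∨ b ∨ b ∨ g(a, d) ∨ g(d, d) ∨ h(a, d, d), h(a ∨ b ∨ b, b ∨ d, d ∨ d)), h(neg(a) ∨ neg(a) ∨ neg(b) ∨ neg(d), g(a ∨ d ∨ d ∨ d, a ∨ a ∨ b), h(h(b, b, b), g(d, d), neg(b))), a ∨ d ∨ d ∨ d)), a, d)
Right:  h(h(a ∨ (a ∨ (a ∨ d)), d ∨ neg(neg(b)), (b ∨ (neg(d) ∨ d)) ∨ a ∨ a ∨ b) ∨ (d ∨ neg(h(h(neg(d) ∨ (neg(b) ∨ neg(a)) ∨ neg(a), g((d ∨ d) ∨ a ∨ d, a ∨ b ∨ ((a ∨ b) ∨ (b ∨ neg(b) ∨ neg(b)))), h(h(b, b, b), g(d, d), neg(b))), g((h(a, d, d) ∨ (b ∨ g(d, d ∨ a ∨ neg(a)))) ∨ b ∨ (neg(b) ∨ b ∨ b) ∨ g(a, d), h((b ∨ b) ∨ a, d ∨ b, d ∨ d)), a ∨ d ∨ d ∨ d))), a, d)
  Focus inside:  h(a ∨ (a ∨ (a ∨ d)), d ∨ neg(neg(b)), (b ∨ (neg(d) ∨ d)) ∨ a ∨ a ∨ b) ∨ (d ∨ neg(h(h(neg(d) ∨ (neg(b) ∨ neg(a)) ∨ neg(a), g((d ∨ d) ∨ a ∨ d, a ∨ b ∨ ((a ∨ b) ∨ (b ∨ neg(b) ∨ neg(b)))), h(h(b, b, b), g(d, d), neg(b))), g((h(a, d, d) ∨ (b ∨ g(d, d ∨ a ∨ neg(a)))) ∨ b ∨ (neg(b) ∨ b ∨ b) ∨ g(a, d), h((b ∨ b) ∨ a, d ∨ b, d ∨ d)), a ∨ d ∨ d ∨ d)))
  Push neg inside:  distribute neg over ∨ and collapse double neg
  Combine occurrences:  h(a ∨ a ∨ a ∨ d, b ∨ d, a ∨ a ∨ b ∨ b) ∨ d ∨ neg(h(h(neg(a) ∨ neg(a) ∨ neg(b) ∨ neg(d), g(a ∨ d ∨ d ∨ d, a ∨ a ∨ b), h(h(b, b, b), g(d, d), neg(b))), g(b ∨ b ∨ b ∨ g(a, d) ∨ g(d, d) ∨ h(a, d, d), h(a ∨ b ∨ b, b ∨ d, d ∨ d)), a ∨ d ∨ d ∨ d))
  Sort:  d ∨ h(a ∨ a ∨ a ∨ d, b ∨ d, a ∨ a ∨ b ∨ b) ∨ neg(h(h(neg(a) ∨ neg(a) ∨ neg(b) ∨ neg(d), g(a ∨ d ∨ d ∨ d, a ∨ a ∨ b), h(h(b, b, b), g(d, d), neg(b))), g(b ∨ b ∨ b ∨ g(a, d) ∨ g(d, d) ∨ h(a, d, d), h(a ∨ b ∨ b, b ∨ d, d ∨ d)), a ∨ d ∨ d ∨ d))
  Rebuild:  h(d ∨ h(a ∨ a ∨ a ∨ d, b ∨ d, a ∨ a ∨ b ∨ b) ∨ neg(h(h(neg(a) ∨ neg(a) ∨ neg(b) ∨ neg(d), g(a ∨ d ∨ d ∨ d, a ∨ a ∨ b), h(h(b, b, b), g(d, d), neg(b))), g(b ∨ b ∨ b ∨ g(a, d) ∨ g(d, d) ∨ h(a, d, d), h(a ∨ b ∨ b, b ∨ d, d ∨ d)), a ∨ d ∨ d ∨ d)), a, d)

Answer: no — h(d ∨ h(a ∨ a ∨ a ∨ d, b ∨ d, a ∨ a ∨ b ∨ b) ∨ neg(h(g(b ∨ b ∨ b ∨ g(a, d) ∨ g(d, d) ∨ h(a, d, d), h(a ∨ b ∨ b, b ∨ d, d ∨ d)), h(neg(a) ∨ neg(a) ∨ neg(b) ∨ neg(d), g(a ∨ d ∨ d ∨ d, a ∨ a ∨ b), h(h(b, b, b), g(d, d), neg(b))), a ∨ d ∨ d ∨ d)), a, d) vs h(d ∨ h(a ∨ a ∨ a ∨ d, b ∨ d, a ∨ a ∨ b ∨ b) ∨ neg(h(h(neg(a) ∨ neg(a) ∨ neg(b) ∨ neg(d), g(a ∨ d ∨ d ∨ d, a ∨ a ∨ b), h(h(b, b, b), g(d, d), neg(b))), g(b ∨ b ∨ b ∨ g(a, d) ∨ g(d, d) ∨ h(a, d, d), h(a ∨ b ∨ b, b ∨ d, d ∨ d)), a ∨ d ∨ d ∨ d)), a, d)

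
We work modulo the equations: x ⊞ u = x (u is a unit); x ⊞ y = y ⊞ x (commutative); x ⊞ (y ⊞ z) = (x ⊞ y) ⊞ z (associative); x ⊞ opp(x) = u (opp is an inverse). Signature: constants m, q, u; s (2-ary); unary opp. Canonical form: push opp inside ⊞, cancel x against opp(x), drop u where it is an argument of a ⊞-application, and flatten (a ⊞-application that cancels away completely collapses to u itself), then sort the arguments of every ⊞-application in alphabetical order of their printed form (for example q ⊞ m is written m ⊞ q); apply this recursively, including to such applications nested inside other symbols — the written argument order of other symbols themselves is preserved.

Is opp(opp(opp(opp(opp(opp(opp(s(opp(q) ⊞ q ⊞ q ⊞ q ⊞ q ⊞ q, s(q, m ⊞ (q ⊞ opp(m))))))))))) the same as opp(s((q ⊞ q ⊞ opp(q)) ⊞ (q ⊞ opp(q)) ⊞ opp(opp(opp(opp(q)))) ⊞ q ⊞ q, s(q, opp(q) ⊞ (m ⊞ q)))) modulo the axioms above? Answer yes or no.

Left:  opp(opp(opp(opp(opp(opp(opp(s(opp(q) ⊞ q ⊞ q ⊞ q ⊞ q ⊞ q, s(q, m ⊞ (q ⊞ opp(m)))))))))))
  Push opp inside:  distribute opp over ⊞ and collapse double opp
  Collect terms:  opp(s(q ⊞ q ⊞ q ⊞ q, s(q, q)))
Right:  opp(s((q ⊞ q ⊞ opp(q)) ⊞ (q ⊞ opp(q)) ⊞ opp(opp(opp(opp(q)))) ⊞ q ⊞ q, s(q, opp(q) ⊞ (m ⊞ q))))
  Push opp inside:  distribute opp over ⊞ and collapse double opp
  Collect:  opp(s(q ⊞ q ⊞ q ⊞ q, s(q, m)))

Answer: no — opp(s(q ⊞ q ⊞ q ⊞ q, s(q, q))) vs opp(s(q ⊞ q ⊞ q ⊞ q, s(q, m)))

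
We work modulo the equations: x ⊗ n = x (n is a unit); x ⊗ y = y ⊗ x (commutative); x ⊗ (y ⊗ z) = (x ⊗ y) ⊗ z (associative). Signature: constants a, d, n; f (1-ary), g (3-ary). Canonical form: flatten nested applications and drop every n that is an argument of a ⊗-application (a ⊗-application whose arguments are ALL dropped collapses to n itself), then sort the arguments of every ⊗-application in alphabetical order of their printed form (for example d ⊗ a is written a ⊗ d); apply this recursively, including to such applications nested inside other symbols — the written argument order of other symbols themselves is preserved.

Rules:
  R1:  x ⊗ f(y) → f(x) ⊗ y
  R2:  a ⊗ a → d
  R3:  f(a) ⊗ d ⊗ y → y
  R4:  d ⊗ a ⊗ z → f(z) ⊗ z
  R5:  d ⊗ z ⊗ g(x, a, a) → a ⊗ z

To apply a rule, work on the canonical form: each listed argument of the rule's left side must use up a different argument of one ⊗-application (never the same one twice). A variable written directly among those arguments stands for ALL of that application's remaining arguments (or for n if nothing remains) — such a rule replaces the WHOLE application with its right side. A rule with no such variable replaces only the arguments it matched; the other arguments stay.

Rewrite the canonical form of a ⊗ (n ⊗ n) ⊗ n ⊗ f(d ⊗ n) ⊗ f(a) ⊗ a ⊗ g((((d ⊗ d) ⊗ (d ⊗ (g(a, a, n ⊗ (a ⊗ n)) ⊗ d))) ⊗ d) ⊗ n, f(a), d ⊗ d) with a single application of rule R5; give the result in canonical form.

Answer: a ⊗ a ⊗ f(a) ⊗ f(d) ⊗ g(a ⊗ d ⊗ d ⊗ d ⊗ d, f(a), d ⊗ d)

Derivation:
Canonical form:  a ⊗ a ⊗ f(a) ⊗ f(d) ⊗ g(d ⊗ d ⊗ d ⊗ d ⊗ d ⊗ g(a, a, a), f(a), d ⊗ d)
Match R5:  consume d, g(a, a, a);  x := a, z := d ⊗ d ⊗ d ⊗ d
Every leftover argument binds to the variable; the entire application is replaced.
New term:  a ⊗ a ⊗ f(a) ⊗ f(d) ⊗ g(a ⊗ d ⊗ d ⊗ d ⊗ d, f(a), d ⊗ d)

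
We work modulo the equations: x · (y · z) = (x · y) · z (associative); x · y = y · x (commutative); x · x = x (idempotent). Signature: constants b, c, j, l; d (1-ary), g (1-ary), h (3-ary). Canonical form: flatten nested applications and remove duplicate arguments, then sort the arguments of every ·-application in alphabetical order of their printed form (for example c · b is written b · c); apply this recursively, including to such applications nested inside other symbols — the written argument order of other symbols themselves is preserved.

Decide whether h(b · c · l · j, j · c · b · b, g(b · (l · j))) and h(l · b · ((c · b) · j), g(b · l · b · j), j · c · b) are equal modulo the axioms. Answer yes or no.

Answer: no — h(b · c · j · l, b · c · j, g(b · j · l)) vs h(b · c · j · l, g(b · j · l), b · c · j)

Derivation:
Left:  h(b · c · l · j, j · c · b · b, g(b · (l · j)))
  Focus inside:  b · (l · j)
  Un-nest:  b · l · j
  Order the arguments:  b · j · l
  Put back:  h(b · c · j · l, b · c · j, g(b · j · l))
Right:  h(l · b · ((c · b) · j), g(b · l · b · j), j · c · b)
  Descend into:  l · b · ((c · b) · j)
  Merge nested applications:  l · b · c · b · j
  Drop duplicates:  drop duplicate b
  Sort:  b · c · j · l
  Put back:  h(b · c · j · l, g(b · j · l), b · c · j)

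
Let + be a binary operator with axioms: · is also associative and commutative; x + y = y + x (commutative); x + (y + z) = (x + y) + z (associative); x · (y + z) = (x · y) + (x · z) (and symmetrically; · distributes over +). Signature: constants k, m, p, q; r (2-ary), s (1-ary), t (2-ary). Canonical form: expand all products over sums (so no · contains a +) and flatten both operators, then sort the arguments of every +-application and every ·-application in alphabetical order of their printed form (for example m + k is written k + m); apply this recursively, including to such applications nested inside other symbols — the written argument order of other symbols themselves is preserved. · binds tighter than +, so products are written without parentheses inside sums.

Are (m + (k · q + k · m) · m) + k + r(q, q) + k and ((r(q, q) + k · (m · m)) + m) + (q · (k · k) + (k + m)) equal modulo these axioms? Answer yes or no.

Answer: no — k + k + k · m · m + k · m · q + m + r(q, q) vs k + k · k · q + k · m · m + m + m + r(q, q)

Derivation:
Left:  (m + (k · q + k · m) · m) + k + r(q, q) + k
  Expand products over sums:  m + k · m · q + k · m · m + k + r(q, q) + k
  Sort arguments:  k + k + k · m · m + k · m · q + m + r(q, q)
Right:  ((r(q, q) + k · (m · m)) + m) + (q · (k · k) + (k + m))
  Merge nested applications:  r(q, q) + k · m · m + m + k · k · q + k + m
  Sort:  k + k · k · q + k · m · m + m + m + r(q, q)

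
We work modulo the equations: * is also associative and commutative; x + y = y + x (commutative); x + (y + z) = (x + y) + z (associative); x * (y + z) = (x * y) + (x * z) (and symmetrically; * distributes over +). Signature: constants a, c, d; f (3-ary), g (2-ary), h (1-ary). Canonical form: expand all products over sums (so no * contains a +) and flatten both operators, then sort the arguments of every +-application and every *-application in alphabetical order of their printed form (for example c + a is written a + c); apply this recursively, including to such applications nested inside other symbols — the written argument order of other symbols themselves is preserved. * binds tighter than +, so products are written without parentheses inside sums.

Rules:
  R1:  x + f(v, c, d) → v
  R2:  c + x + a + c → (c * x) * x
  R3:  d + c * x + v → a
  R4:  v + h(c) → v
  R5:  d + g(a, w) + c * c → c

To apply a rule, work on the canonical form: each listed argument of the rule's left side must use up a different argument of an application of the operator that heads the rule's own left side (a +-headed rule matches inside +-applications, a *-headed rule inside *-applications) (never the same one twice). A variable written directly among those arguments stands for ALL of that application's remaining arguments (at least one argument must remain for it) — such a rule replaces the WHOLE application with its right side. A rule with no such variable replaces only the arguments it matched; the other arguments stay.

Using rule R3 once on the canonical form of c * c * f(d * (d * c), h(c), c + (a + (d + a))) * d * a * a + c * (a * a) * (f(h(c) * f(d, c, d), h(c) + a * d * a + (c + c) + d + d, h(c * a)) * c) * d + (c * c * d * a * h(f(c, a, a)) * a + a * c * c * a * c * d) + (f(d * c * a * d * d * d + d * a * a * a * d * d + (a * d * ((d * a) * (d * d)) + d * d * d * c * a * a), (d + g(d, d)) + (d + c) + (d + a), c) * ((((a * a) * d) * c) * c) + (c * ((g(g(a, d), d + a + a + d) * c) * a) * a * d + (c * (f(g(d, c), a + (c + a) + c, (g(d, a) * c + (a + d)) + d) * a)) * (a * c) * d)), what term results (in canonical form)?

Answer: a * a * c * c * c * d + a * a * c * c * d * f(a * a * a * d * d * d + a * a * c * d * d * d + a * a * d * d * d * d + a * c * d * d * d * d, a + c + d + d + d + g(d, d), c) + a * a * c * c * d * f(c * d * d, h(c), a + a + c + d) + a * a * c * c * d * f(f(d, c, d) * h(c), a * a * d + c + c + d + d + h(c), h(a * c)) + a * a * c * c * d * f(g(d, c), a + a + c + c, a) + a * a * c * c * d * g(g(a, d), a + a + d + d) + a * a * c * c * d * h(f(c, a, a))

Derivation:
Canonical form:  a * a * c * c * c * d + a * a * c * c * d * f(a * a * a * d * d * d + a * a * c * d * d * d + a * a * d * d * d * d + a * c * d * d * d * d, a + c + d + d + d + g(d, d), c) + a * a * c * c * d * f(c * d * d, h(c), a + a + c + d) + a * a * c * c * d * f(f(d, c, d) * h(c), a * a * d + c + c + d + d + h(c), h(a * c)) + a * a * c * c * d * f(g(d, c), a + a + c + c, a + c * g(d, a) + d + d) + a * a * c * c * d * g(g(a, d), a + a + d + d) + a * a * c * c * d * h(f(c, a, a))
R3 matches:  uses c * g(d, a), d;  v := a + d, x := g(d, a)
The variable takes the whole remainder — replace the entire application.
Result:  a * a * c * c * c * d + a * a * c * c * d * f(a * a * a * d * d * d + a * a * c * d * d * d + a * a * d * d * d * d + a * c * d * d * d * d, a + c + d + d + d + g(d, d), c) + a * a * c * c * d * f(c * d * d, h(c), a + a + c + d) + a * a * c * c * d * f(f(d, c, d) * h(c), a * a * d + c + c + d + d + h(c), h(a * c)) + a * a * c * c * d * f(g(d, c), a + a + c + c, a) + a * a * c * c * d * g(g(a, d), a + a + d + d) + a * a * c * c * d * h(f(c, a, a))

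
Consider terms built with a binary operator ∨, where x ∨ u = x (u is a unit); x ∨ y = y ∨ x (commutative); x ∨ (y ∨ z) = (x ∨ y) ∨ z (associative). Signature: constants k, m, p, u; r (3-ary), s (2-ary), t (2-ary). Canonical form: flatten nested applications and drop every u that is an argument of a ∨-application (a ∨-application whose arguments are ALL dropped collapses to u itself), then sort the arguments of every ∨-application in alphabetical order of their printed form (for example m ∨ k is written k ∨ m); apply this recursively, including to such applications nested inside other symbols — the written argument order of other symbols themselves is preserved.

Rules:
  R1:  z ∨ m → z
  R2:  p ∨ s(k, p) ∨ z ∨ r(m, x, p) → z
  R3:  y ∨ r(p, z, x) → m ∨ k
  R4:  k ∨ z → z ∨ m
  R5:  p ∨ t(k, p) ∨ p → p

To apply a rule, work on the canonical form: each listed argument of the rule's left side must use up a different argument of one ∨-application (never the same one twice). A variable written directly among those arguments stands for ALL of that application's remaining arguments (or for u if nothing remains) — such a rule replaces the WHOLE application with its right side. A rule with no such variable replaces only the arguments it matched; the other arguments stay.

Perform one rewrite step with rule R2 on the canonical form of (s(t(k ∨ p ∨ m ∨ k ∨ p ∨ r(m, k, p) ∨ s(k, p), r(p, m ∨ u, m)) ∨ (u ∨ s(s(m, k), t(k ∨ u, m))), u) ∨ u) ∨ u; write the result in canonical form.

Answer: s(s(s(m, k), t(k, m)) ∨ t(k ∨ k ∨ m ∨ p, r(p, m, m)), u)

Derivation:
Canonical form:  s(s(s(m, k), t(k, m)) ∨ t(k ∨ k ∨ m ∨ p ∨ p ∨ r(m, k, p) ∨ s(k, p), r(p, m, m)), u)
Match R2:  consume p, r(m, k, p), s(k, p);  x := k, z := k ∨ k ∨ m ∨ p
The extension variable absorbs all remaining arguments, so the whole application is rewritten.
New term:  s(s(s(m, k), t(k, m)) ∨ t(k ∨ k ∨ m ∨ p, r(p, m, m)), u)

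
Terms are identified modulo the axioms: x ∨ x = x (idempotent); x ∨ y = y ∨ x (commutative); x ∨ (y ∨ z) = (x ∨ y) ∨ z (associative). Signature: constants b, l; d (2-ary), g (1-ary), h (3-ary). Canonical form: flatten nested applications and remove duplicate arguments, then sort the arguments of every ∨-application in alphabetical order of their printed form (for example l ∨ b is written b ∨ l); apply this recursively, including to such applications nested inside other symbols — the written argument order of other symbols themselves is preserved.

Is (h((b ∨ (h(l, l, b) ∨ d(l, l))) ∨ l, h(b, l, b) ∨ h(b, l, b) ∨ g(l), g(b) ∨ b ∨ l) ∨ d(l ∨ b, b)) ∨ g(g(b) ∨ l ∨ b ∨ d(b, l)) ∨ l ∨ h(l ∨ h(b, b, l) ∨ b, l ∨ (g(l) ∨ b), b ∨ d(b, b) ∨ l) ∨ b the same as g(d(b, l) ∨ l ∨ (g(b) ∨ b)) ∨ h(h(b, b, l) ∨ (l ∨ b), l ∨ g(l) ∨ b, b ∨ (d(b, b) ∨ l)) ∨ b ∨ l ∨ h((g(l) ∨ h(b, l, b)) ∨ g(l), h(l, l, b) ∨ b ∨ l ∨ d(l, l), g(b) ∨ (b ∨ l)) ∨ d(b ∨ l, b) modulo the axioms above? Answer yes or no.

Answer: no — b ∨ d(b ∨ l, b) ∨ g(b ∨ d(b, l) ∨ g(b) ∨ l) ∨ h(b ∨ d(l, l) ∨ h(l, l, b) ∨ l, g(l) ∨ h(b, l, b), b ∨ g(b) ∨ l) ∨ h(b ∨ h(b, b, l) ∨ l, b ∨ g(l) ∨ l, b ∨ d(b, b) ∨ l) ∨ l vs b ∨ d(b ∨ l, b) ∨ g(b ∨ d(b, l) ∨ g(b) ∨ l) ∨ h(b ∨ h(b, b, l) ∨ l, b ∨ g(l) ∨ l, b ∨ d(b, b) ∨ l) ∨ h(g(l) ∨ h(b, l, b), b ∨ d(l, l) ∨ h(l, l, b) ∨ l, b ∨ g(b) ∨ l) ∨ l

Derivation:
Left:  (h((b ∨ (h(l, l, b) ∨ d(l, l))) ∨ l, h(b, l, b) ∨ h(b, l, b) ∨ g(l), g(b) ∨ b ∨ l) ∨ d(l ∨ b, b)) ∨ g(g(b) ∨ l ∨ b ∨ d(b, l)) ∨ l ∨ h(l ∨ h(b, b, l) ∨ b, l ∨ (g(l) ∨ b), b ∨ d(b, b) ∨ l) ∨ b
  Un-nest:  h((b ∨ (h(l, l, b) ∨ d(l, l))) ∨ l, h(b, l, b) ∨ h(b, l, b) ∨ g(l), g(b) ∨ b ∨ l) ∨ d(l ∨ b, b) ∨ g(g(b) ∨ l ∨ b ∨ d(b, l)) ∨ l ∨ h(l ∨ h(b, b, l) ∨ b, l ∨ (g(l) ∨ b), b ∨ d(b, b) ∨ l) ∨ b
  Inside:  h((b ∨ (h(l, l, b) ∨ d(l, l))) ∨ l, h(b, l, b) ∨ h(b, l, b) ∨ g(l), g(b) ∨ b ∨ l)  →  h(b ∨ d(l, l) ∨ h(l, l, b) ∨ l, g(l) ∨ h(b, l, b), b ∨ g(b) ∨ l)
  Inside:  d(l ∨ b, b)  →  d(b ∨ l, b)
  Inside:  g(g(b) ∨ l ∨ b ∨ d(b, l))  →  g(b ∨ d(b, l) ∨ g(b) ∨ l)
  Sort arguments:  b ∨ d(b ∨ l, b) ∨ g(b ∨ d(b, l) ∨ g(b) ∨ l) ∨ h(b ∨ d(l, l) ∨ h(l, l, b) ∨ l, g(l) ∨ h(b, l, b), b ∨ g(b) ∨ l) ∨ h(b ∨ h(b, b, l) ∨ l, b ∨ g(l) ∨ l, b ∨ d(b, b) ∨ l) ∨ l
Right:  g(d(b, l) ∨ l ∨ (g(b) ∨ b)) ∨ h(h(b, b, l) ∨ (l ∨ b), l ∨ g(l) ∨ b, b ∨ (d(b, b) ∨ l)) ∨ b ∨ l ∨ h((g(l) ∨ h(b, l, b)) ∨ g(l), h(l, l, b) ∨ b ∨ l ∨ d(l, l), g(b) ∨ (b ∨ l)) ∨ d(b ∨ l, b)
  Canonicalize subterm:  g(d(b, l) ∨ l ∨ (g(b) ∨ b))  →  g(b ∨ d(b, l) ∨ g(b) ∨ l)
  Inside:  h(h(b, b, l) ∨ (l ∨ b), l ∨ g(l) ∨ b, b ∨ (d(b, b) ∨ l))  →  h(b ∨ h(b, b, l) ∨ l, b ∨ g(l) ∨ l, b ∨ d(b, b) ∨ l)
  Simplify inside:  h((g(l) ∨ h(b, l, b)) ∨ g(l), h(l, l, b) ∨ b ∨ l ∨ d(l, l), g(b) ∨ (b ∨ l))  →  h(g(l) ∨ h(b, l, b), b ∨ d(l, l) ∨ h(l, l, b) ∨ l, b ∨ g(b) ∨ l)
  Order the arguments:  b ∨ d(b ∨ l, b) ∨ g(b ∨ d(b, l) ∨ g(b) ∨ l) ∨ h(b ∨ h(b, b, l) ∨ l, b ∨ g(l) ∨ l, b ∨ d(b, b) ∨ l) ∨ h(g(l) ∨ h(b, l, b), b ∨ d(l, l) ∨ h(l, l, b) ∨ l, b ∨ g(b) ∨ l) ∨ l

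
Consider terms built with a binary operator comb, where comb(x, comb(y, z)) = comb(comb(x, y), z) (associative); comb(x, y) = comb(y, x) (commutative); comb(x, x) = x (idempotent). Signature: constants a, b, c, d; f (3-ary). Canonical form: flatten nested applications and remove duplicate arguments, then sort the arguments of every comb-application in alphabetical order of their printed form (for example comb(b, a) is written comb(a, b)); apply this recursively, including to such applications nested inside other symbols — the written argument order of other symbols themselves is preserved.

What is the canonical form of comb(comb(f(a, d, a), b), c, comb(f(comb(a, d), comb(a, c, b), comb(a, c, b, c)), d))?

Un-nest:  comb(f(a, d, a), b, c, f(comb(a, d), comb(a, c, b), comb(a, c, b, c)), d)
Simplify inside:  f(comb(a, d), comb(a, c, b), comb(a, c, b, c))  →  f(comb(a, d), comb(a, b, c), comb(a, b, c))
Sort:  comb(b, c, d, f(a, d, a), f(comb(a, d), comb(a, b, c), comb(a, b, c)))

Answer: comb(b, c, d, f(a, d, a), f(comb(a, d), comb(a, b, c), comb(a, b, c)))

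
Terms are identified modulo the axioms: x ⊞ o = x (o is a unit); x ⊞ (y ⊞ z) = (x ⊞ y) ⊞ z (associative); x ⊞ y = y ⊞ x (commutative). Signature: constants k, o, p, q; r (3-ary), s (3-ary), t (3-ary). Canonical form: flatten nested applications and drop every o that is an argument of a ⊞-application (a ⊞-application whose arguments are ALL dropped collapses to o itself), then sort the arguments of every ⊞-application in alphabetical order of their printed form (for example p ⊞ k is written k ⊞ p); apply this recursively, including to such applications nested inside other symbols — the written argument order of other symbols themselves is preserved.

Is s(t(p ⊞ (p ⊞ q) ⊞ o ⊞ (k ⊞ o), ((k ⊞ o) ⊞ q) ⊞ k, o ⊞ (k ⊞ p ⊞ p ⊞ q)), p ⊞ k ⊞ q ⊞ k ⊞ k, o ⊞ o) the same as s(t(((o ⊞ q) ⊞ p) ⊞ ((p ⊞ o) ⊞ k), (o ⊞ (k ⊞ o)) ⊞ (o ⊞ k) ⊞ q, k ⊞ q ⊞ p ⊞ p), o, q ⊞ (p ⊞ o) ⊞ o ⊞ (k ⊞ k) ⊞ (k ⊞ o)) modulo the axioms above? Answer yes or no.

Answer: no — s(t(k ⊞ p ⊞ p ⊞ q, k ⊞ k ⊞ q, k ⊞ p ⊞ p ⊞ q), k ⊞ k ⊞ k ⊞ p ⊞ q, o) vs s(t(k ⊞ p ⊞ p ⊞ q, k ⊞ k ⊞ q, k ⊞ p ⊞ p ⊞ q), o, k ⊞ k ⊞ k ⊞ p ⊞ q)

Derivation:
Left:  s(t(p ⊞ (p ⊞ q) ⊞ o ⊞ (k ⊞ o), ((k ⊞ o) ⊞ q) ⊞ k, o ⊞ (k ⊞ p ⊞ p ⊞ q)), p ⊞ k ⊞ q ⊞ k ⊞ k, o ⊞ o)
  Descend into:  p ⊞ (p ⊞ q) ⊞ o ⊞ (k ⊞ o)
  Un-nest:  p ⊞ p ⊞ q ⊞ o ⊞ k ⊞ o
  Unit:  drop o (×2)
  Order the arguments:  k ⊞ p ⊞ p ⊞ q
  Rebuild:  s(t(k ⊞ p ⊞ p ⊞ q, k ⊞ k ⊞ q, k ⊞ p ⊞ p ⊞ q), k ⊞ k ⊞ k ⊞ p ⊞ q, o)
Right:  s(t(((o ⊞ q) ⊞ p) ⊞ ((p ⊞ o) ⊞ k), (o ⊞ (k ⊞ o)) ⊞ (o ⊞ k) ⊞ q, k ⊞ q ⊞ p ⊞ p), o, q ⊞ (p ⊞ o) ⊞ o ⊞ (k ⊞ k) ⊞ (k ⊞ o))
  Focus inside:  q ⊞ (p ⊞ o) ⊞ o ⊞ (k ⊞ k) ⊞ (k ⊞ o)
  Flatten:  q ⊞ p ⊞ o ⊞ o ⊞ k ⊞ k ⊞ k ⊞ o
  Unit:  drop o (×3)
  Order the arguments:  k ⊞ k ⊞ k ⊞ p ⊞ q
  Reassemble:  s(t(k ⊞ p ⊞ p ⊞ q, k ⊞ k ⊞ q, k ⊞ p ⊞ p ⊞ q), o, k ⊞ k ⊞ k ⊞ p ⊞ q)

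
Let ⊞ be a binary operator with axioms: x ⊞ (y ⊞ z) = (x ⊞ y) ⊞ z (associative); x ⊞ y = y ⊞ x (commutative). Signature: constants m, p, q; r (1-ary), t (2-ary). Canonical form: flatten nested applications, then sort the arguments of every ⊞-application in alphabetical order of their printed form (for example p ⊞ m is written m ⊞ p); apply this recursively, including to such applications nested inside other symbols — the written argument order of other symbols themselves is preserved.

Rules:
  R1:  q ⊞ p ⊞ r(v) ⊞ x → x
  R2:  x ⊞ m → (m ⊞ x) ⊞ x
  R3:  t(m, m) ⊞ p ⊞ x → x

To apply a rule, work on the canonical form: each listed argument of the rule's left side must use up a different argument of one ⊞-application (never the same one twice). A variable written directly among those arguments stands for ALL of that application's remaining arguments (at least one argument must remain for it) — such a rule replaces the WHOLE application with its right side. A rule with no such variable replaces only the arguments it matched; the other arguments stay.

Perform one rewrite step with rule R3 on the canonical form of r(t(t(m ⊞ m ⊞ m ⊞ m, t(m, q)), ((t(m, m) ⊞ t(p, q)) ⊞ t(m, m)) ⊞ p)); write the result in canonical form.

Answer: r(t(t(m ⊞ m ⊞ m ⊞ m, t(m, q)), t(m, m) ⊞ t(p, q)))

Derivation:
Canonical form:  r(t(t(m ⊞ m ⊞ m ⊞ m, t(m, q)), p ⊞ t(m, m) ⊞ t(m, m) ⊞ t(p, q)))
Apply R3:  consuming p, t(m, m);  x := t(m, m) ⊞ t(p, q)
The variable takes the whole remainder — replace the entire application.
Result:  r(t(t(m ⊞ m ⊞ m ⊞ m, t(m, q)), t(m, m) ⊞ t(p, q)))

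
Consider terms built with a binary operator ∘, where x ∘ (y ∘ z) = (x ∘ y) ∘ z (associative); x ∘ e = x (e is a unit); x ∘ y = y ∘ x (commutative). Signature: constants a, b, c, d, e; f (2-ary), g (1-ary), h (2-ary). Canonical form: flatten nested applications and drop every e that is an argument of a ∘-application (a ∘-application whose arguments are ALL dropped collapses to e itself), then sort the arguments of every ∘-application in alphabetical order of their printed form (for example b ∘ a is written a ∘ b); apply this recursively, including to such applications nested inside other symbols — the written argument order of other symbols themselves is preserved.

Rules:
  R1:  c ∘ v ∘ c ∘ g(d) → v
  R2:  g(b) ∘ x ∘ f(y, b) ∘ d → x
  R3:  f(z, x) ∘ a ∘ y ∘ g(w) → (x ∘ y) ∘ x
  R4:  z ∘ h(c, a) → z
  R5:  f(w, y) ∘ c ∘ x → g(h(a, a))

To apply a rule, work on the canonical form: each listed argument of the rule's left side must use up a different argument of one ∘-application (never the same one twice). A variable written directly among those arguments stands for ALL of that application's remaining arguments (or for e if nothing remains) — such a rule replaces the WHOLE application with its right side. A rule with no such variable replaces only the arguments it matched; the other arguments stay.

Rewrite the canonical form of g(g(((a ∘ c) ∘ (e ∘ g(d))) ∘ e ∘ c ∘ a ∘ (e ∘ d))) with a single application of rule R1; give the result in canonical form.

Canonical form:  g(g(a ∘ a ∘ c ∘ c ∘ d ∘ g(d)))
R1 matches:  uses c, c, g(d);  v := a ∘ a ∘ d
The extension variable absorbs all remaining arguments, so the whole application is rewritten.
New term:  g(g(a ∘ a ∘ d))

Answer: g(g(a ∘ a ∘ d))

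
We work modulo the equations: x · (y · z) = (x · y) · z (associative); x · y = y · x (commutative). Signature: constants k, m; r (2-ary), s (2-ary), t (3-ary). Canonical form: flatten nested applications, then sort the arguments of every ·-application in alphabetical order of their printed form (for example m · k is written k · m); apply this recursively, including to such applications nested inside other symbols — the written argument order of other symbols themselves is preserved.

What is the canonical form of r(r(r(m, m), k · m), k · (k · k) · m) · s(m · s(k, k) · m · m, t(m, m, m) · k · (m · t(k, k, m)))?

Inside:  r(r(r(m, m), k · m), k · (k · k) · m)  →  r(r(r(m, m), k · m), k · k · k · m)
Inside:  s(m · s(k, k) · m · m, t(m, m, m) · k · (m · t(k, k, m)))  →  s(m · m · m · s(k, k), k · m · t(k, k, m) · t(m, m, m))
Sort:  r(r(r(m, m), k · m), k · k · k · m) · s(m · m · m · s(k, k), k · m · t(k, k, m) · t(m, m, m))

Answer: r(r(r(m, m), k · m), k · k · k · m) · s(m · m · m · s(k, k), k · m · t(k, k, m) · t(m, m, m))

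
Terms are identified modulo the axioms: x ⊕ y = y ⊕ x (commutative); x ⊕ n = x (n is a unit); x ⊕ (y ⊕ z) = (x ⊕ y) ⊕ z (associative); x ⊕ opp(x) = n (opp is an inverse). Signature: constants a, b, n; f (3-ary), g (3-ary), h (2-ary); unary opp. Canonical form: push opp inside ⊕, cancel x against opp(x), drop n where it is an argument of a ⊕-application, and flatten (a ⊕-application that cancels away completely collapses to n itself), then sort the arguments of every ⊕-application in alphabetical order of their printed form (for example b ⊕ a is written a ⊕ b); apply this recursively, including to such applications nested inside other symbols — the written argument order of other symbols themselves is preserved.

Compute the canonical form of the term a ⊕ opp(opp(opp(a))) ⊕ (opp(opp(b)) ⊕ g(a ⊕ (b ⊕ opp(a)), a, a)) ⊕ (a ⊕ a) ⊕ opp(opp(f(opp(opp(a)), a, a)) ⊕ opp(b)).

Push opp inside:  distribute opp over ⊕ and collapse double opp
Collect terms:  a ⊕ a ⊕ b ⊕ b ⊕ g(b, a, a) ⊕ f(a, a, a)
Order the arguments:  a ⊕ a ⊕ b ⊕ b ⊕ f(a, a, a) ⊕ g(b, a, a)

Answer: a ⊕ a ⊕ b ⊕ b ⊕ f(a, a, a) ⊕ g(b, a, a)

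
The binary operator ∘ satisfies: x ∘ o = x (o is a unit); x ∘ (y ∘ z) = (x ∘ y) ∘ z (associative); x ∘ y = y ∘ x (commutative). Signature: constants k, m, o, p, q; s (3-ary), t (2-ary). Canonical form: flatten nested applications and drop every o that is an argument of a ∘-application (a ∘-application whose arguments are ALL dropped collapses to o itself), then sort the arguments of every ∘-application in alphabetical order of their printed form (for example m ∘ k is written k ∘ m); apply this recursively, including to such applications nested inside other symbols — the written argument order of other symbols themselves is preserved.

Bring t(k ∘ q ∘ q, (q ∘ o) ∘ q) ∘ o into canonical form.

Canonicalize subterm:  t(k ∘ q ∘ q, (q ∘ o) ∘ q)  →  t(k ∘ q ∘ q, q ∘ q)
Unit:  drop o
Sort:  t(k ∘ q ∘ q, q ∘ q)

Answer: t(k ∘ q ∘ q, q ∘ q)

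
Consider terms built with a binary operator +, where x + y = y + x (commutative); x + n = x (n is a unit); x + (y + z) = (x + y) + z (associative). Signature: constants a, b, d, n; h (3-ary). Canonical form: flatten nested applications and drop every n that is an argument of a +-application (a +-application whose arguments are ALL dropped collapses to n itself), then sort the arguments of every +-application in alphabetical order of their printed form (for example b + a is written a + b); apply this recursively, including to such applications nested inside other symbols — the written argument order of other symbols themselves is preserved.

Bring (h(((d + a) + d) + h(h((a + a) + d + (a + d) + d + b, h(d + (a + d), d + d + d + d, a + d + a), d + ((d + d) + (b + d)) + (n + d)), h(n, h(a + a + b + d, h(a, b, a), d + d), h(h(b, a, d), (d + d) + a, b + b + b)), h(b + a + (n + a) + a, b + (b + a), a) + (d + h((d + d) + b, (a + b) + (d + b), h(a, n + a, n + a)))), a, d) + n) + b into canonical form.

Un-nest:  h(((d + a) + d) + h(h((a + a) + d + (a + d) + d + b, h(d + (a + d), d + d + d + d, a + d + a), d + ((d + d) + (b + d)) + (n + d)), h(n, h(a + a + b + d, h(a, b, a), d + d), h(h(b, a, d), (d + d) + a, b + b + b)), h(b + a + (n + a) + a, b + (b + a), a) + (d + h((d + d) + b, (a + b) + (d + b), h(a, n + a, n + a)))), a, d) + n + b
Canonicalize subterm:  h(((d + a) + d) + h(h((a + a) + d + (a + d) + d + b, h(d + (a + d), d + d + d + d, a + d + a), d + ((d + d) + (b + d)) + (n + d)), h(n, h(a + a + b + d, h(a, b, a), d + d), h(h(b, a, d), (d + d) + a, b + b + b)), h(b + a + (n + a) + a, b + (b + a), a) + (d + h((d + d) + b, (a + b) + (d + b), h(a, n + a, n + a)))), a, d)  →  h(a + d + d + h(h(a + a + a + b + d + d + d, h(a + d + d, d + d + d + d, a + a + d), b + d + d + d + d + d), h(n, h(a + a + b + d, h(a, b, a), d + d), h(h(b, a, d), a + d + d, b + b + b)), d + h(a + a + a + b, a + b + b, a) + h(b + d + d, a + b + b + d, h(a, a, a))), a, d)
Drop the unit:  drop n
Sort arguments:  b + h(a + d + d + h(h(a + a + a + b + d + d + d, h(a + d + d, d + d + d + d, a + a + d), b + d + d + d + d + d), h(n, h(a + a + b + d, h(a, b, a), d + d), h(h(b, a, d), a + d + d, b + b + b)), d + h(a + a + a + b, a + b + b, a) + h(b + d + d, a + b + b + d, h(a, a, a))), a, d)

Answer: b + h(a + d + d + h(h(a + a + a + b + d + d + d, h(a + d + d, d + d + d + d, a + a + d), b + d + d + d + d + d), h(n, h(a + a + b + d, h(a, b, a), d + d), h(h(b, a, d), a + d + d, b + b + b)), d + h(a + a + a + b, a + b + b, a) + h(b + d + d, a + b + b + d, h(a, a, a))), a, d)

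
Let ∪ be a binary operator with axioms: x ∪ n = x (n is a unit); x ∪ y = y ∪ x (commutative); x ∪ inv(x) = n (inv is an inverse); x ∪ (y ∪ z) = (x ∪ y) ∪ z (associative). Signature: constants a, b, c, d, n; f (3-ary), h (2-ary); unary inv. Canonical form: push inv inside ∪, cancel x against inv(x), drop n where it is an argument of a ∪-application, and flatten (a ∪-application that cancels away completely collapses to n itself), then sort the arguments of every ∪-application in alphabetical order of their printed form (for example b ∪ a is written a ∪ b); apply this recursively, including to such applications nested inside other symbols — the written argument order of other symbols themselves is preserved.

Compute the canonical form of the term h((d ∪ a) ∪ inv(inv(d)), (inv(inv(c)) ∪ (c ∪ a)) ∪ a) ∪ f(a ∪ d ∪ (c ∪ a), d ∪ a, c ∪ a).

Push inv inside:  distribute inv over ∪ and collapse double inv
Combine occurrences:  h(a ∪ d ∪ d, a ∪ a ∪ c ∪ c) ∪ f(a ∪ a ∪ c ∪ d, a ∪ d, a ∪ c)
Sort arguments:  f(a ∪ a ∪ c ∪ d, a ∪ d, a ∪ c) ∪ h(a ∪ d ∪ d, a ∪ a ∪ c ∪ c)

Answer: f(a ∪ a ∪ c ∪ d, a ∪ d, a ∪ c) ∪ h(a ∪ d ∪ d, a ∪ a ∪ c ∪ c)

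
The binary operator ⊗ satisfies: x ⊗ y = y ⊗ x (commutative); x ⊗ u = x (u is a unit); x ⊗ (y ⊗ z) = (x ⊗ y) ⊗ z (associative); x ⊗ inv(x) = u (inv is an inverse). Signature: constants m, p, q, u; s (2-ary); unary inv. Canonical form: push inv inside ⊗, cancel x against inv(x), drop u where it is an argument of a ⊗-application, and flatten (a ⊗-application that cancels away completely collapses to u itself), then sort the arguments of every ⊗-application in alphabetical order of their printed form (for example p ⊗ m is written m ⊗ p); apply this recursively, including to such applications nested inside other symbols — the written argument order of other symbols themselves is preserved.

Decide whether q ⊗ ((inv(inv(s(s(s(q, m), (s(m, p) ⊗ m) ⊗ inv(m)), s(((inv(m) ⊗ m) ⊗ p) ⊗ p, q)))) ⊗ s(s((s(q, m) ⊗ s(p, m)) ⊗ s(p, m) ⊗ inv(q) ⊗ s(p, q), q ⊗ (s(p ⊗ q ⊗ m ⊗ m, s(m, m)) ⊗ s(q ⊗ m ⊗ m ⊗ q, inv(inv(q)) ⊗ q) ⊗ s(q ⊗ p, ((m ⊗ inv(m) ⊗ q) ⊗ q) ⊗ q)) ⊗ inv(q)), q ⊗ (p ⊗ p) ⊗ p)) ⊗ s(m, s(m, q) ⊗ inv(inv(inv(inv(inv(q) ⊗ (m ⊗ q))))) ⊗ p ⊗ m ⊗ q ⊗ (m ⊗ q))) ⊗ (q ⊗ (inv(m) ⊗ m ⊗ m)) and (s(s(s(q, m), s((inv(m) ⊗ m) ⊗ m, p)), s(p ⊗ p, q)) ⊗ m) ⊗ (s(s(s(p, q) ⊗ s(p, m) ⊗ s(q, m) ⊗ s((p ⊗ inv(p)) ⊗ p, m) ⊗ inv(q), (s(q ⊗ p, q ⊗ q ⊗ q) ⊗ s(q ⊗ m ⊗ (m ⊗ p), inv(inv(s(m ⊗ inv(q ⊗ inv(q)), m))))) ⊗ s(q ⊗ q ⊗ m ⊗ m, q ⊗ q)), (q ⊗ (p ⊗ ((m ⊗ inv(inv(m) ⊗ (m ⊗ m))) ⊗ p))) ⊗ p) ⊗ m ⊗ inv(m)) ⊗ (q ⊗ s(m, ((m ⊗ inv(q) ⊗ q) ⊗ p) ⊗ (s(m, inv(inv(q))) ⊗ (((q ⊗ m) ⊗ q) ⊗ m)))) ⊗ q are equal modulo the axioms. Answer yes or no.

Answer: yes — both canonical forms are m ⊗ q ⊗ q ⊗ s(m, m ⊗ m ⊗ m ⊗ p ⊗ q ⊗ q ⊗ s(m, q)) ⊗ s(s(inv(q) ⊗ s(p, m) ⊗ s(p, m) ⊗ s(p, q) ⊗ s(q, m), s(m ⊗ m ⊗ p ⊗ q, s(m, m)) ⊗ s(m ⊗ m ⊗ q ⊗ q, q ⊗ q) ⊗ s(p ⊗ q, q ⊗ q ⊗ q)), p ⊗ p ⊗ p ⊗ q) ⊗ s(s(s(q, m), s(m, p)), s(p ⊗ p, q))

Derivation:
Left:  q ⊗ ((inv(inv(s(s(s(q, m), (s(m, p) ⊗ m) ⊗ inv(m)), s(((inv(m) ⊗ m) ⊗ p) ⊗ p, q)))) ⊗ s(s((s(q, m) ⊗ s(p, m)) ⊗ s(p, m) ⊗ inv(q) ⊗ s(p, q), q ⊗ (s(p ⊗ q ⊗ m ⊗ m, s(m, m)) ⊗ s(q ⊗ m ⊗ m ⊗ q, inv(inv(q)) ⊗ q) ⊗ s(q ⊗ p, ((m ⊗ inv(m) ⊗ q) ⊗ q) ⊗ q)) ⊗ inv(q)), q ⊗ (p ⊗ p) ⊗ p)) ⊗ s(m, s(m, q) ⊗ inv(inv(inv(inv(inv(q) ⊗ (m ⊗ q))))) ⊗ p ⊗ m ⊗ q ⊗ (m ⊗ q))) ⊗ (q ⊗ (inv(m) ⊗ m ⊗ m))
  Push inv inside:  distribute inv over ⊗ and collapse double inv
  Combine occurrences:  q ⊗ q ⊗ s(s(s(q, m), s(m, p)), s(p ⊗ p, q)) ⊗ s(s(inv(q) ⊗ s(p, m) ⊗ s(p, m) ⊗ s(p, q) ⊗ s(q, m), s(m ⊗ m ⊗ p ⊗ q, s(m, m)) ⊗ s(m ⊗ m ⊗ q ⊗ q, q ⊗ q) ⊗ s(p ⊗ q, q ⊗ q ⊗ q)), p ⊗ p ⊗ p ⊗ q) ⊗ s(m, m ⊗ m ⊗ m ⊗ p ⊗ q ⊗ q ⊗ s(m, q)) ⊗ m
  Order the arguments:  m ⊗ q ⊗ q ⊗ s(m, m ⊗ m ⊗ m ⊗ p ⊗ q ⊗ q ⊗ s(m, q)) ⊗ s(s(inv(q) ⊗ s(p, m) ⊗ s(p, m) ⊗ s(p, q) ⊗ s(q, m), s(m ⊗ m ⊗ p ⊗ q, s(m, m)) ⊗ s(m ⊗ m ⊗ q ⊗ q, q ⊗ q) ⊗ s(p ⊗ q, q ⊗ q ⊗ q)), p ⊗ p ⊗ p ⊗ q) ⊗ s(s(s(q, m), s(m, p)), s(p ⊗ p, q))
Right:  (s(s(s(q, m), s((inv(m) ⊗ m) ⊗ m, p)), s(p ⊗ p, q)) ⊗ m) ⊗ (s(s(s(p, q) ⊗ s(p, m) ⊗ s(q, m) ⊗ s((p ⊗ inv(p)) ⊗ p, m) ⊗ inv(q), (s(q ⊗ p, q ⊗ q ⊗ q) ⊗ s(q ⊗ m ⊗ (m ⊗ p), inv(inv(s(m ⊗ inv(q ⊗ inv(q)), m))))) ⊗ s(q ⊗ q ⊗ m ⊗ m, q ⊗ q)), (q ⊗ (p ⊗ ((m ⊗ inv(inv(m) ⊗ (m ⊗ m))) ⊗ p))) ⊗ p) ⊗ m ⊗ inv(m)) ⊗ (q ⊗ s(m, ((m ⊗ inv(q) ⊗ q) ⊗ p) ⊗ (s(m, inv(inv(q))) ⊗ (((q ⊗ m) ⊗ q) ⊗ m)))) ⊗ q
  Push inv inside:  distribute inv over ⊗ and collapse double inv
  Collect:  s(s(s(q, m), s(m, p)), s(p ⊗ p, q)) ⊗ m ⊗ s(s(inv(q) ⊗ s(p, m) ⊗ s(p, m) ⊗ s(p, q) ⊗ s(q, m), s(m ⊗ m ⊗ p ⊗ q, s(m, m)) ⊗ s(m ⊗ m ⊗ q ⊗ q, q ⊗ q) ⊗ s(p ⊗ q, q ⊗ q ⊗ q)), p ⊗ p ⊗ p ⊗ q) ⊗ q ⊗ q ⊗ s(m, m ⊗ m ⊗ m ⊗ p ⊗ q ⊗ q ⊗ s(m, q))
  Order the arguments:  m ⊗ q ⊗ q ⊗ s(m, m ⊗ m ⊗ m ⊗ p ⊗ q ⊗ q ⊗ s(m, q)) ⊗ s(s(inv(q) ⊗ s(p, m) ⊗ s(p, m) ⊗ s(p, q) ⊗ s(q, m), s(m ⊗ m ⊗ p ⊗ q, s(m, m)) ⊗ s(m ⊗ m ⊗ q ⊗ q, q ⊗ q) ⊗ s(p ⊗ q, q ⊗ q ⊗ q)), p ⊗ p ⊗ p ⊗ q) ⊗ s(s(s(q, m), s(m, p)), s(p ⊗ p, q))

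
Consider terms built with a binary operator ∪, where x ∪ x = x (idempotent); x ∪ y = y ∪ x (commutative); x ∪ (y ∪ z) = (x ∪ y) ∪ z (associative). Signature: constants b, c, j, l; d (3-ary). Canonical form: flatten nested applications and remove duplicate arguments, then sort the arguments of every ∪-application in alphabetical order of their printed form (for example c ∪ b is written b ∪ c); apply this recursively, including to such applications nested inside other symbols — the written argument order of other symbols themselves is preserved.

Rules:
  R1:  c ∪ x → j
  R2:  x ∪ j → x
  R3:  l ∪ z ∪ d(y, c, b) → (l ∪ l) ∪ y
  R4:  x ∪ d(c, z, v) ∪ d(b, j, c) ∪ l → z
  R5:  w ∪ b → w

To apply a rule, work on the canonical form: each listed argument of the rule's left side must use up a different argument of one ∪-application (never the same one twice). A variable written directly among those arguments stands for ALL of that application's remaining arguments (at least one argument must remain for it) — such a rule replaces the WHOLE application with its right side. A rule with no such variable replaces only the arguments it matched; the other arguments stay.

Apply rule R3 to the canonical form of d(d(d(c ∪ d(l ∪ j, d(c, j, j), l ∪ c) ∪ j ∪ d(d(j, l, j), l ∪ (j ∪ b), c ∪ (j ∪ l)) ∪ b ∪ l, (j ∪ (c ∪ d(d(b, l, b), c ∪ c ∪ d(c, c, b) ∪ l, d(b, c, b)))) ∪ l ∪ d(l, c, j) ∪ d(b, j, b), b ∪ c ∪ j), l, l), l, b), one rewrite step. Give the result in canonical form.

Canonical form:  d(d(d(b ∪ c ∪ d(d(j, l, j), b ∪ j ∪ l, c ∪ j ∪ l) ∪ d(j ∪ l, d(c, j, j), c ∪ l) ∪ j ∪ l, c ∪ d(b, j, b) ∪ d(d(b, l, b), c ∪ d(c, c, b) ∪ l, d(b, c, b)) ∪ d(l, c, j) ∪ j ∪ l, b ∪ c ∪ j), l, l), l, b)
R3 matches:  uses d(c, c, b), l;  y := c, z := c
The variable takes the whole remainder — replace the entire application.
Result:  d(d(d(b ∪ c ∪ d(d(j, l, j), b ∪ j ∪ l, c ∪ j ∪ l) ∪ d(j ∪ l, d(c, j, j), c ∪ l) ∪ j ∪ l, c ∪ d(b, j, b) ∪ d(d(b, l, b), c ∪ l, d(b, c, b)) ∪ d(l, c, j) ∪ j ∪ l, b ∪ c ∪ j), l, l), l, b)

Answer: d(d(d(b ∪ c ∪ d(d(j, l, j), b ∪ j ∪ l, c ∪ j ∪ l) ∪ d(j ∪ l, d(c, j, j), c ∪ l) ∪ j ∪ l, c ∪ d(b, j, b) ∪ d(d(b, l, b), c ∪ l, d(b, c, b)) ∪ d(l, c, j) ∪ j ∪ l, b ∪ c ∪ j), l, l), l, b)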